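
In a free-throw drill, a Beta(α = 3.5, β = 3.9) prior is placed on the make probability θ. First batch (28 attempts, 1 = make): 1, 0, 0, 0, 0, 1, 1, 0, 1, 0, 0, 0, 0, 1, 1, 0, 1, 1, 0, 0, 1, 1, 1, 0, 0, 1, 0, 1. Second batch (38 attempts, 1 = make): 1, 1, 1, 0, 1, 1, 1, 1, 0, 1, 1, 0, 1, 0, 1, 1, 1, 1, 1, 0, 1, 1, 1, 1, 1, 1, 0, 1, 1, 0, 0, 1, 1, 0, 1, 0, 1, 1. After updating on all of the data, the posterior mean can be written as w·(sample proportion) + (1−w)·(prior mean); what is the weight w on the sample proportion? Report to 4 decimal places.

0.8992

The Beta prior is conjugate to a Binomial/Bernoulli likelihood; the update adds successes to α and failures to β.
Total number of attempts: n = 28 + 38 = 66.
Posterior mean = (α₀+k)/(α₀+β₀+n) = [n/(α₀+β₀+n)]·(k/n) + [(α₀+β₀)/(α₀+β₀+n)]·α₀/(α₀+β₀), so only n and the prior enter the weight.
The weight on the data is w = n/(α₀+β₀+n) = 66/(3.5+3.9+66) = 66/73.4 = 0.8992.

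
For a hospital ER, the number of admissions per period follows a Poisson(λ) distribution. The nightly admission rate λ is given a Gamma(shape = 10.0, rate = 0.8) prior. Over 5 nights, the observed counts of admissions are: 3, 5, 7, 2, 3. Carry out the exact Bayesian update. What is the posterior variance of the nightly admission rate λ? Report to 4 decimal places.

0.8918

With a Gamma(shape α, rate β) prior, the Poisson likelihood is conjugate: the posterior is Gamma(α + ΣXᵢ, β + n).
Sum of counts S = 20 over n = 5 nights.
Posterior: Gamma(α+S, β+n) = Gamma(10.0+20, 0.8+5) = Gamma(30.0, 5.8).
Var = α/β² = 30.0/5.8² = 0.8918.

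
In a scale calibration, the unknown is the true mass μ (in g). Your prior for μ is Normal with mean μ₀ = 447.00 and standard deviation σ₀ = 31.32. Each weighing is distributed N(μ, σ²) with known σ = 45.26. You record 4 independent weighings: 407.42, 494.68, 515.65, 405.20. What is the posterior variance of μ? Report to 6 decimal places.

336.461640

For Normal data with known variance σ², a Normal(μ₀, σ₀²) prior on μ is conjugate. Posterior precision = 1/σ₀² + n/σ²; posterior mean is the precision-weighted average of μ₀ and x̄.
σ₀² = 31.32² = 980.9424, σ² = 45.26² = 2048.4676; σ² + n·σ₀² = 2048.4676 + 4·980.9424 = 5972.2372.
Posterior precision = 1/σ₀² + n/σ² = 1/980.9424 + 4/2048.4676 = (σ² + n·σ₀²)/(σ₀²σ²) = 5972.2372/(980.9424·2048.4676); posterior variance σₙ² = σ₀²σ²/(σ² + n·σ₀²) = 980.9424·2048.4676/5972.2372 = 336.461640.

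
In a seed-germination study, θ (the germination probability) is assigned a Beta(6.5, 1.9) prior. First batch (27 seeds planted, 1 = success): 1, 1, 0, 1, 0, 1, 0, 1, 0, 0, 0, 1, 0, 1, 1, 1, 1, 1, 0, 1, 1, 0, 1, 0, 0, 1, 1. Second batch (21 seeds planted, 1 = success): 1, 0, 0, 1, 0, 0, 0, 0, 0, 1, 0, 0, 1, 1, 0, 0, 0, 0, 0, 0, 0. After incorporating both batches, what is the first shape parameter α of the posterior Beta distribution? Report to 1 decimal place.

The Beta prior is conjugate to a Binomial/Bernoulli likelihood; the update adds successes to α and failures to β.
After batch 1: Beta(6.5+16, 1.9+11) = Beta(22.5, 12.9).
After batch 2: Beta(22.5+5, 12.9+16) = Beta(27.5, 28.9).
Posterior α = 27.5.

27.5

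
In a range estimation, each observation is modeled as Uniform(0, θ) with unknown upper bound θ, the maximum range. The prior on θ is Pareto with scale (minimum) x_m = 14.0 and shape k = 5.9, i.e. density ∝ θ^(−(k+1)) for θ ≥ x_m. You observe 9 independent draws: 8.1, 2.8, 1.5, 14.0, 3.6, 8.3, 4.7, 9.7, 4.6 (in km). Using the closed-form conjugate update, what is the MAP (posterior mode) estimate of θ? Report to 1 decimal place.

A Pareto(scale x_m, shape k) prior on the upper bound θ of Uniform(0, θ) is conjugate: posterior is Pareto(max(x_m, max xᵢ), k + n).
Sample maximum = 14.0; prior scale x_m = 14.0 → posterior scale = max = 14.0.
Posterior shape = 5.9 + 9 = 14.9.
The Pareto density is decreasing on [x_m, ∞), so the mode is x_m = 14.0.

14.0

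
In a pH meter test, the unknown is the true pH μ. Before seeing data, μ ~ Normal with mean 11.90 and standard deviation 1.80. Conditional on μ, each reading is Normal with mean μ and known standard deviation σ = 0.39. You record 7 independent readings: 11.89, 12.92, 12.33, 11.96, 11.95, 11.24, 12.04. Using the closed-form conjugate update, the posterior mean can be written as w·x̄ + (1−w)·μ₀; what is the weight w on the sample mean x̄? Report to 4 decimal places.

For Normal data with known variance σ², a Normal(μ₀, σ₀²) prior on μ is conjugate. Posterior precision = 1/σ₀² + n/σ²; posterior mean is the precision-weighted average of μ₀ and x̄.
σ₀² = 1.80² = 3.24, σ² = 0.39² = 0.1521. Prior precision 1/σ₀² = 1/3.24; data precision n/σ² = 7/0.1521.
w = (n/σ²)/(1/σ₀² + n/σ²) = n·σ₀²/(σ² + n·σ₀²) = 7·3.24/(0.1521 + 7·3.24) = 22.68/22.8321 = 0.9933.

0.9933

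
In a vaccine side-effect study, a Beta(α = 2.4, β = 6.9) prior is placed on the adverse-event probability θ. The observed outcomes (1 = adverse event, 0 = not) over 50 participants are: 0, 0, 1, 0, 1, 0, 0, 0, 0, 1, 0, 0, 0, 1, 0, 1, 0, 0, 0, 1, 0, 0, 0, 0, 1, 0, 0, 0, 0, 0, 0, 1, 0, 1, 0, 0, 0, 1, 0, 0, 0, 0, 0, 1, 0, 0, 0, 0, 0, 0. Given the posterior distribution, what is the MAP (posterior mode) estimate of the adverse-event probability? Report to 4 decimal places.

The Beta prior is conjugate to a Binomial/Bernoulli likelihood; the update adds successes to α and failures to β.
Posterior: Beta(α+k, β+n−k) = Beta(2.4+11, 6.9+39) = Beta(13.4, 45.9).
Mode of Beta(a,b) for a,b>1 is (a−1)/(a+b−2) = 12.4/57.3 = 0.2164.

0.2164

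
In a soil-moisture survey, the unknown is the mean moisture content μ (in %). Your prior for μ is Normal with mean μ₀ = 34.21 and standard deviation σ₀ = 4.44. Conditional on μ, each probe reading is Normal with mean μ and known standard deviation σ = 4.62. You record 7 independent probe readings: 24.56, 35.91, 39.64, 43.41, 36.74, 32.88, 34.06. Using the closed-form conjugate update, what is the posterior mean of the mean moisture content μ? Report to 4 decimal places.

For Normal data with known variance σ², a Normal(μ₀, σ₀²) prior on μ is conjugate. Posterior precision = 1/σ₀² + n/σ²; posterior mean is the precision-weighted average of μ₀ and x̄.
Σxᵢ = 24.56 + 35.91 + 39.64 + 43.41 + 36.74 + 32.88 + 34.06 = 247.2, so n·x̄ = 247.2.
σ₀² = 4.44² = 19.7136, σ² = 4.62² = 21.3444; σ² + n·σ₀² = 21.3444 + 7·19.7136 = 159.3396.
Posterior mean = (μ₀/σ₀² + n·x̄/σ²)/(1/σ₀² + n/σ²) = (σ²·μ₀ + σ₀²·n·x̄)/(σ² + n·σ₀²) = (21.3444·34.21 + 19.7136·247.2)/159.3396 = 5603.393844/159.3396 = 35.1664.

35.1664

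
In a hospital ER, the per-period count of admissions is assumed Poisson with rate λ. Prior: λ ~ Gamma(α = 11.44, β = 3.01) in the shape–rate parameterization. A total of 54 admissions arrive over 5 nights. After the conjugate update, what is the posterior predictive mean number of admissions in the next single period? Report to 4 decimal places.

With a Gamma(shape α, rate β) prior, the Poisson likelihood is conjugate: the posterior is Gamma(α + ΣXᵢ, β + n).
Posterior: Gamma(α+S, β+n) = Gamma(11.44+54, 3.01+5) = Gamma(65.44, 8.01).
The predictive distribution for one future period is NegBinom with mean α/β = 8.1698.

8.1698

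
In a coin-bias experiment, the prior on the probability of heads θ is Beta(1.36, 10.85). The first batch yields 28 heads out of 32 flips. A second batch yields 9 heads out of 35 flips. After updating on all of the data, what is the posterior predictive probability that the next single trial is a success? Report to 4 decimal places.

The Beta prior is conjugate to a Binomial/Bernoulli likelihood; the update adds successes to α and failures to β.
After batch 1: Beta(1.36+28, 10.85+4) = Beta(29.36, 14.85).
After batch 2: Beta(29.36+9, 14.85+26) = Beta(38.36, 40.85).
For a single future Bernoulli trial, P(success | data) = α/(α+β) = 0.4843.

0.4843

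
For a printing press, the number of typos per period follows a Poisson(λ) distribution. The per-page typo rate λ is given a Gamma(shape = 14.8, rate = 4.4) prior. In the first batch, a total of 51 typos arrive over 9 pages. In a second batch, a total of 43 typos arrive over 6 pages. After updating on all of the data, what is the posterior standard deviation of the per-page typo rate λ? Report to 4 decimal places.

With a Gamma(shape α, rate β) prior, the Poisson likelihood is conjugate: the posterior is Gamma(α + ΣXᵢ, β + n).
After batch 1: Gamma(α+S, β+n) = Gamma(14.8+51, 4.4+9) = Gamma(65.8, 13.4).
After batch 2: Gamma(α+S, β+n) = Gamma(65.8+43, 13.4+6) = Gamma(108.8, 19.4).
SD = √α/β = √108.8/19.4 = 0.5377.

0.5377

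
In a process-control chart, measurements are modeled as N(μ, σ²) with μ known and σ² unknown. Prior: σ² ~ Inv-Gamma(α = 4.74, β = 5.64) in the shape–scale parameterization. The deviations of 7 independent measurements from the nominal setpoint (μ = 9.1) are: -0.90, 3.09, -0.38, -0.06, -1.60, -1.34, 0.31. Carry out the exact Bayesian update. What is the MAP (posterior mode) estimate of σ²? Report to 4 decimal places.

With known mean μ and an Inverse-Gamma(α, β) prior on σ², the Normal likelihood is conjugate: posterior is Inv-Gamma(α + n/2, β + Σ(xᵢ−μ)²/2).
Σ(xᵢ−μ)² = (-0.90)² + (3.09)² + (-0.38)² + (-0.06)² + (-1.60)² + (-1.34)² + (0.31)² = 14.9578.
Posterior: Inv-Gamma(4.74 + 7/2, 5.64 + 14.9578/2) = Inv-Gamma(8.24, 13.11890).
Mode = β/(α+1) = 13.11890/9.24 = 1.4198.

1.4198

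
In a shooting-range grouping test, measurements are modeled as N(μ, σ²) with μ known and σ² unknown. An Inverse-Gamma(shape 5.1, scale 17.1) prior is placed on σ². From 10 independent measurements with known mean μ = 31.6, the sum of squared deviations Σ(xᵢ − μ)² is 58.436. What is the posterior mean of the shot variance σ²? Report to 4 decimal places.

With known mean μ and an Inverse-Gamma(α, β) prior on σ², the Normal likelihood is conjugate: posterior is Inv-Gamma(α + n/2, β + Σ(xᵢ−μ)²/2).
Posterior: Inv-Gamma(5.1 + 10/2, 17.1 + 58.436/2) = Inv-Gamma(10.10, 46.3180).
E[σ²|data] = β/(α−1) = 46.3180/9.10 = 5.0899.

5.0899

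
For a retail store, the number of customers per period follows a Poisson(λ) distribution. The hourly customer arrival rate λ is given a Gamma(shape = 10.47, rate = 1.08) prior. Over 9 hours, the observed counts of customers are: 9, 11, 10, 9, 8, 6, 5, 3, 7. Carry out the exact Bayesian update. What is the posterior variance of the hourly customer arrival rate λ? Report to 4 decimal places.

With a Gamma(shape α, rate β) prior, the Poisson likelihood is conjugate: the posterior is Gamma(α + ΣXᵢ, β + n).
Sum of counts S = 68 over n = 9 hours.
Posterior: Gamma(α+S, β+n) = Gamma(10.47+68, 1.08+9) = Gamma(78.47, 10.08).
Var = α/β² = 78.47/10.08² = 0.7723.

0.7723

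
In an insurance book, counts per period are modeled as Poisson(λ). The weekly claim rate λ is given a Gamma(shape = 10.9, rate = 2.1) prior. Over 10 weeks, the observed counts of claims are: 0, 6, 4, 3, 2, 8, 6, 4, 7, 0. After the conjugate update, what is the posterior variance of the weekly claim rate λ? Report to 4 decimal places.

0.3477

With a Gamma(shape α, rate β) prior, the Poisson likelihood is conjugate: the posterior is Gamma(α + ΣXᵢ, β + n).
Sum of counts S = 40 over n = 10 weeks.
Posterior: Gamma(α+S, β+n) = Gamma(10.9+40, 2.1+10) = Gamma(50.9, 12.1).
Var = α/β² = 50.9/12.1² = 0.3477.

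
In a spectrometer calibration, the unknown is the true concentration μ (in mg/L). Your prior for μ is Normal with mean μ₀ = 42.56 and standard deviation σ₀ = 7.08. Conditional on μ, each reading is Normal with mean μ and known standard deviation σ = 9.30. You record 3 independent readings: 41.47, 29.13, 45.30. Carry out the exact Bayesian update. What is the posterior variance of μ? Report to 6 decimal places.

18.303065

For Normal data with known variance σ², a Normal(μ₀, σ₀²) prior on μ is conjugate. Posterior precision = 1/σ₀² + n/σ²; posterior mean is the precision-weighted average of μ₀ and x̄.
σ₀² = 7.08² = 50.1264, σ² = 9.30² = 86.49; σ² + n·σ₀² = 86.49 + 3·50.1264 = 236.8692.
Posterior precision = 1/σ₀² + n/σ² = 1/50.1264 + 3/86.49 = (σ² + n·σ₀²)/(σ₀²σ²) = 236.8692/(50.1264·86.49); posterior variance σₙ² = σ₀²σ²/(σ² + n·σ₀²) = 50.1264·86.49/236.8692 = 18.303065.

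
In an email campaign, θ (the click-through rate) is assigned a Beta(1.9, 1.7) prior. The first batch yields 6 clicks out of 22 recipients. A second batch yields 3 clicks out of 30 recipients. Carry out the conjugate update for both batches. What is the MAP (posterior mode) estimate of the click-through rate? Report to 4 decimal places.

The Beta prior is conjugate to a Binomial/Bernoulli likelihood; the update adds successes to α and failures to β.
After batch 1: Beta(1.9+6, 1.7+16) = Beta(7.9, 17.7).
After batch 2: Beta(7.9+3, 17.7+27) = Beta(10.9, 44.7).
Mode of Beta(a,b) for a,b>1 is (a−1)/(a+b−2) = 9.9/53.6 = 0.1847.

0.1847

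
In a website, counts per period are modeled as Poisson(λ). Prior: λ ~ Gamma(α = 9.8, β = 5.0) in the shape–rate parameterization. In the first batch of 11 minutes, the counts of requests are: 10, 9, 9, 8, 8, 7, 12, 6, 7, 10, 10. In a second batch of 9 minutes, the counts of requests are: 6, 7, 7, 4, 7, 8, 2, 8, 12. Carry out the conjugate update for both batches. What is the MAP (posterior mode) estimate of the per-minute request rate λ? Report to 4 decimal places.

6.6320

With a Gamma(shape α, rate β) prior, the Poisson likelihood is conjugate: the posterior is Gamma(α + ΣXᵢ, β + n).
Batch 1: sum of counts S = 96 over n = 11 minutes.
After batch 1: Gamma(α+S, β+n) = Gamma(9.8+96, 5.0+11) = Gamma(105.8, 16.0).
Batch 2: sum of counts S = 61 over n = 9 minutes.
After batch 2: Gamma(α+S, β+n) = Gamma(105.8+61, 16.0+9) = Gamma(166.8, 25.0).
Mode of Gamma(α,β) for α≥1 is (α−1)/β = 165.8/25.0 = 6.6320.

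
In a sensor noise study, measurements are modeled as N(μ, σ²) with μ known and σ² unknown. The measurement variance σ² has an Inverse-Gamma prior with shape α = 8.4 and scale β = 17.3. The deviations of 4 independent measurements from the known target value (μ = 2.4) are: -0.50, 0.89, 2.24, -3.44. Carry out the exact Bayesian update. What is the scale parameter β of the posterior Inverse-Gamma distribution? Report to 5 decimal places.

With known mean μ and an Inverse-Gamma(α, β) prior on σ², the Normal likelihood is conjugate: posterior is Inv-Gamma(α + n/2, β + Σ(xᵢ−μ)²/2).
Σ(xᵢ−μ)² = (-0.50)² + (0.89)² + (2.24)² + (-3.44)² = 17.8933.
Posterior: Inv-Gamma(8.4 + 4/2, 17.3 + 17.8933/2) = Inv-Gamma(10.40, 26.24665).
Posterior β = 26.24665.

26.24665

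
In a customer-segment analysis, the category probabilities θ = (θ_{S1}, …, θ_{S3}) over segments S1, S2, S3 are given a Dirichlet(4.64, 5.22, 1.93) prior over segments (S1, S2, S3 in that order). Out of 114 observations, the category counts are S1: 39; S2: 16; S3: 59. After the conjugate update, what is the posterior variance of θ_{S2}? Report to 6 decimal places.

0.001106

The Dirichlet prior is conjugate to the Multinomial likelihood: each posterior αⱼ = prior αⱼ + observed count nⱼ.
Posterior concentration: (43.64, 21.22, 60.93), total = 125.79.
Var[θ_j] = α_j(Σα−α_j)/((Σα)²(Σα+1)) = 21.22·104.57/(125.79²·126.79) = 0.001106.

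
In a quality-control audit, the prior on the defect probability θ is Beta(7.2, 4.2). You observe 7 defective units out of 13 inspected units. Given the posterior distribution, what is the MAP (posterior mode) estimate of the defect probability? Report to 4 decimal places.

The Beta prior is conjugate to a Binomial/Bernoulli likelihood; the update adds successes to α and failures to β.
Posterior: Beta(α+k, β+n−k) = Beta(7.2+7, 4.2+6) = Beta(14.2, 10.2).
Mode of Beta(a,b) for a,b>1 is (a−1)/(a+b−2) = 13.2/22.4 = 0.5893.

0.5893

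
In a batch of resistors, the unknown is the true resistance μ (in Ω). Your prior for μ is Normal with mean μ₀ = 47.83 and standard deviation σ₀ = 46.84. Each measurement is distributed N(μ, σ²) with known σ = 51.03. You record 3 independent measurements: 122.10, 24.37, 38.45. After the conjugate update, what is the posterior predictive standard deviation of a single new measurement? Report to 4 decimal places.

56.7980

For Normal data with known variance σ², a Normal(μ₀, σ₀²) prior on μ is conjugate. Posterior precision = 1/σ₀² + n/σ²; posterior mean is the precision-weighted average of μ₀ and x̄.
σ₀² = 46.84² = 2193.9856, σ² = 51.03² = 2604.0609; σ² + n·σ₀² = 2604.0609 + 3·2193.9856 = 9186.0177.
Posterior precision = 1/σ₀² + n/σ² = 1/2193.9856 + 3/2604.0609 = (σ² + n·σ₀²)/(σ₀²σ²) = 9186.0177/(2193.9856·2604.0609); posterior variance σₙ² = σ₀²σ²/(σ² + n·σ₀²) = 2193.9856·2604.0609/9186.0177 = 621.953092.
Predictive variance for one new observation = σₙ² + σ² = 2193.9856·2604.0609/9186.0177 + 2604.0609 = σ²·(σ₀² + 9186.0177)/9186.0177 = 2604.0609·11380.0033/9186.0177 = 3226.013992; SD = √(2604.0609·11380.0033/9186.0177) = 56.7980.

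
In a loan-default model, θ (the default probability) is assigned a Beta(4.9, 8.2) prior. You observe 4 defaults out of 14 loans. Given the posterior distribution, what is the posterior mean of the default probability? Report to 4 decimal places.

The Beta prior is conjugate to a Binomial/Bernoulli likelihood; the update adds successes to α and failures to β.
Posterior: Beta(α+k, β+n−k) = Beta(4.9+4, 8.2+10) = Beta(8.9, 18.2).
Posterior mean = α/(α+β) = 8.9/27.1 = 0.3284.

0.3284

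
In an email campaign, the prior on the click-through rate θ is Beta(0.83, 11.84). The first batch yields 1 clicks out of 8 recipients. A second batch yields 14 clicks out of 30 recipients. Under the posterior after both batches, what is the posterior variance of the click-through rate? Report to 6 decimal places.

The Beta prior is conjugate to a Binomial/Bernoulli likelihood; the update adds successes to α and failures to β.
After batch 1: Beta(0.83+1, 11.84+7) = Beta(1.83, 18.84).
After batch 2: Beta(1.83+14, 18.84+16) = Beta(15.83, 34.84).
Var = αβ/((α+β)²(α+β+1)) = 15.83·34.84/(50.67²·51.67) = 0.004157.

0.004157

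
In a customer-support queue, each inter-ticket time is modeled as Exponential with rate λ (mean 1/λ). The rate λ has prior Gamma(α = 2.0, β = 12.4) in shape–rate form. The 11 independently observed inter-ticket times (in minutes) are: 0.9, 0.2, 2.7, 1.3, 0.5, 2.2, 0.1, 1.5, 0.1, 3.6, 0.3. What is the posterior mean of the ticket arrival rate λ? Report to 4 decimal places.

With a Gamma(shape α, rate β) prior on the exponential rate λ, the posterior after n observations with total T = Σxᵢ is Gamma(α+n, β+T).
Sum of observations T = 13.4 minutes; n = 11.
Posterior: Gamma(2.0+11, 12.4+13.4) = Gamma(13.0, 25.8).
Posterior mean of λ = α/β = 13.0/25.8 = 0.5039.

0.5039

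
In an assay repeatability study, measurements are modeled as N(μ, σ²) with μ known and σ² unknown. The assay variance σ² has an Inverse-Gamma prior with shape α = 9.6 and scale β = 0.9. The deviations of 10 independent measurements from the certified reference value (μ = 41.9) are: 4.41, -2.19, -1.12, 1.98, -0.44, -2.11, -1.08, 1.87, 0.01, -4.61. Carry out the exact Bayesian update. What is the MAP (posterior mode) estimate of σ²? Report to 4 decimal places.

1.9801

With known mean μ and an Inverse-Gamma(α, β) prior on σ², the Normal likelihood is conjugate: posterior is Inv-Gamma(α + n/2, β + Σ(xᵢ−μ)²/2).
Σ(xᵢ−μ)² = (4.41)² + (-2.19)² + (-1.12)² + (1.98)² + (-0.44)² + (-2.11)² + (-1.08)² + (1.87)² + (0.01)² + (-4.61)² = 59.9802.
Posterior: Inv-Gamma(9.6 + 10/2, 0.9 + 59.9802/2) = Inv-Gamma(14.60, 30.89010).
Mode = β/(α+1) = 30.89010/15.60 = 1.9801.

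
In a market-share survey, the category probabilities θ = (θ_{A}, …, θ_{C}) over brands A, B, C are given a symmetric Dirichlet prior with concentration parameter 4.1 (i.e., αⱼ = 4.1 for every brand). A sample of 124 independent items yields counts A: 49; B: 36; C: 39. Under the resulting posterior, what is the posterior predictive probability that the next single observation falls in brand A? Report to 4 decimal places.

0.3896

The Dirichlet prior is conjugate to the Multinomial likelihood: each posterior αⱼ = prior αⱼ + observed count nⱼ.
Posterior concentration: (53.1, 40.1, 43.1), total = 136.3.
P(next = A | data) = α_{A}/Σα = 0.3896.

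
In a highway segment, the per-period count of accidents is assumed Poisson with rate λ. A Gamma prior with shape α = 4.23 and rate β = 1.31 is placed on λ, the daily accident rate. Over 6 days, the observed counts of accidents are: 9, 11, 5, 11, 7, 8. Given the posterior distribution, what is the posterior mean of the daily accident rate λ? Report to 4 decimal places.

With a Gamma(shape α, rate β) prior, the Poisson likelihood is conjugate: the posterior is Gamma(α + ΣXᵢ, β + n).
Sum of counts S = 51 over n = 6 days.
Posterior: Gamma(α+S, β+n) = Gamma(4.23+51, 1.31+6) = Gamma(55.23, 7.31).
Posterior mean = α/β = 55.23/7.31 = 7.5554.

7.5554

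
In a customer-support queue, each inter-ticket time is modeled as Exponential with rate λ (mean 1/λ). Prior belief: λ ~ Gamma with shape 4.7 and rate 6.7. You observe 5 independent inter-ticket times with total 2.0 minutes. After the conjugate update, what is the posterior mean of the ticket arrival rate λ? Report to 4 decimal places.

With a Gamma(shape α, rate β) prior on the exponential rate λ, the posterior after n observations with total T = Σxᵢ is Gamma(α+n, β+T).
Posterior: Gamma(4.7+5, 6.7+2.0) = Gamma(9.7, 8.7).
Posterior mean of λ = α/β = 9.7/8.7 = 1.1149.

1.1149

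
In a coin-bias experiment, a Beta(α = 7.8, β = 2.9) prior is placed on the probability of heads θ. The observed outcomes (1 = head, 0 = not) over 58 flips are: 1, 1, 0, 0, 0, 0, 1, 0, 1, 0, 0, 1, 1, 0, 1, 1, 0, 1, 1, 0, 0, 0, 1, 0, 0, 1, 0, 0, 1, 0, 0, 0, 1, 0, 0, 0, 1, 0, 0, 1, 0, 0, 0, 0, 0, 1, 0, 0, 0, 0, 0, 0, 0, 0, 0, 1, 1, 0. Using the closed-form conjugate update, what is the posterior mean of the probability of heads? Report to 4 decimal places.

The Beta prior is conjugate to a Binomial/Bernoulli likelihood; the update adds successes to α and failures to β.
Posterior: Beta(α+k, β+n−k) = Beta(7.8+19, 2.9+39) = Beta(26.8, 41.9).
Posterior mean = α/(α+β) = 26.8/68.7 = 0.3901.

0.3901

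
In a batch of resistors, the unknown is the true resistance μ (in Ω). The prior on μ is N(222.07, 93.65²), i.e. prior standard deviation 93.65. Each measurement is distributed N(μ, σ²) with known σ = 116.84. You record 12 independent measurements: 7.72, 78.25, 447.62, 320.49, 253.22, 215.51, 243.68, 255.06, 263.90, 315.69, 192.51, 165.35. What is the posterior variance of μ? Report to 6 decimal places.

1007.009122

For Normal data with known variance σ², a Normal(μ₀, σ₀²) prior on μ is conjugate. Posterior precision = 1/σ₀² + n/σ²; posterior mean is the precision-weighted average of μ₀ and x̄.
σ₀² = 93.65² = 8770.3225, σ² = 116.84² = 13651.5856; σ² + n·σ₀² = 13651.5856 + 12·8770.3225 = 118895.4556.
Posterior precision = 1/σ₀² + n/σ² = 1/8770.3225 + 12/13651.5856 = (σ² + n·σ₀²)/(σ₀²σ²) = 118895.4556/(8770.3225·13651.5856); posterior variance σₙ² = σ₀²σ²/(σ² + n·σ₀²) = 8770.3225·13651.5856/118895.4556 = 1007.009122.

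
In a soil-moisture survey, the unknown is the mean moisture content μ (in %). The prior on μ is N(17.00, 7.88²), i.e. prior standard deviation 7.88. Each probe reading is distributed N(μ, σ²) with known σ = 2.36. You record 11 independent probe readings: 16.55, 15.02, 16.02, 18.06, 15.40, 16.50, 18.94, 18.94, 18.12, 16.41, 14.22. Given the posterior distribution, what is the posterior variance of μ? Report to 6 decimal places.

0.502232

For Normal data with known variance σ², a Normal(μ₀, σ₀²) prior on μ is conjugate. Posterior precision = 1/σ₀² + n/σ²; posterior mean is the precision-weighted average of μ₀ and x̄.
σ₀² = 7.88² = 62.0944, σ² = 2.36² = 5.5696; σ² + n·σ₀² = 5.5696 + 11·62.0944 = 688.608.
Posterior precision = 1/σ₀² + n/σ² = 1/62.0944 + 11/5.5696 = (σ² + n·σ₀²)/(σ₀²σ²) = 688.608/(62.0944·5.5696); posterior variance σₙ² = σ₀²σ²/(σ² + n·σ₀²) = 62.0944·5.5696/688.608 = 0.502232.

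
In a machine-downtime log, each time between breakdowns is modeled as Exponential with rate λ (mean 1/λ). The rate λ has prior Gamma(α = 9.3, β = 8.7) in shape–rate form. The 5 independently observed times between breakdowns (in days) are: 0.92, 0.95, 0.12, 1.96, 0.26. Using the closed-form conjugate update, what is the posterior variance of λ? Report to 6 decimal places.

With a Gamma(shape α, rate β) prior on the exponential rate λ, the posterior after n observations with total T = Σxᵢ is Gamma(α+n, β+T).
Sum of observations T = 4.21 days; n = 5.
Posterior: Gamma(9.3+5, 8.7+4.21) = Gamma(14.3, 12.91).
Var = α/β² = 0.085799.

0.085799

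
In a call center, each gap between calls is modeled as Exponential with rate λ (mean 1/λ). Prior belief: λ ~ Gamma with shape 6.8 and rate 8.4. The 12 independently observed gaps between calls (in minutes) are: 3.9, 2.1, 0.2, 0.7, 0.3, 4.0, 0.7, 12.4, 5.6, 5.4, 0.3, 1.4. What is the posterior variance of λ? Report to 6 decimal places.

0.009121

With a Gamma(shape α, rate β) prior on the exponential rate λ, the posterior after n observations with total T = Σxᵢ is Gamma(α+n, β+T).
Sum of observations T = 37.0 minutes; n = 12.
Posterior: Gamma(6.8+12, 8.4+37.0) = Gamma(18.8, 45.4).
Var = α/β² = 0.009121.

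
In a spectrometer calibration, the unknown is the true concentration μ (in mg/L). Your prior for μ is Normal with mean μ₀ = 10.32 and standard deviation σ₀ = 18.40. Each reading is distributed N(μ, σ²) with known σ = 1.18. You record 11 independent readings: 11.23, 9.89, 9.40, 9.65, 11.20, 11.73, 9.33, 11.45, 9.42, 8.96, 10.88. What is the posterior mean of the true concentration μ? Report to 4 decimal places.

10.2855

For Normal data with known variance σ², a Normal(μ₀, σ₀²) prior on μ is conjugate. Posterior precision = 1/σ₀² + n/σ²; posterior mean is the precision-weighted average of μ₀ and x̄.
Σxᵢ = 11.23 + 9.89 + 9.40 + 9.65 + 11.20 + 11.73 + 9.33 + 11.45 + 9.42 + 8.96 + 10.88 = 113.14, so n·x̄ = 113.14.
σ₀² = 18.40² = 338.56, σ² = 1.18² = 1.3924; σ² + n·σ₀² = 1.3924 + 11·338.56 = 3725.5524.
Posterior mean = (μ₀/σ₀² + n·x̄/σ²)/(1/σ₀² + n/σ²) = (σ²·μ₀ + σ₀²·n·x̄)/(σ² + n·σ₀²) = (1.3924·10.32 + 338.56·113.14)/3725.5524 = 38319.047968/3725.5524 = 10.2855.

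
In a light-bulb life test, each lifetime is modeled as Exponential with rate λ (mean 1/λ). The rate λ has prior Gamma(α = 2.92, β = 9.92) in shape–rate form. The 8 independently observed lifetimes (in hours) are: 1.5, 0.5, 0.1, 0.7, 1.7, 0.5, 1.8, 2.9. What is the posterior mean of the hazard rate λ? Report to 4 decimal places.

0.5566

With a Gamma(shape α, rate β) prior on the exponential rate λ, the posterior after n observations with total T = Σxᵢ is Gamma(α+n, β+T).
Sum of observations T = 9.7 hours; n = 8.
Posterior: Gamma(2.92+8, 9.92+9.7) = Gamma(10.92, 19.62).
Posterior mean of λ = α/β = 10.92/19.62 = 0.5566.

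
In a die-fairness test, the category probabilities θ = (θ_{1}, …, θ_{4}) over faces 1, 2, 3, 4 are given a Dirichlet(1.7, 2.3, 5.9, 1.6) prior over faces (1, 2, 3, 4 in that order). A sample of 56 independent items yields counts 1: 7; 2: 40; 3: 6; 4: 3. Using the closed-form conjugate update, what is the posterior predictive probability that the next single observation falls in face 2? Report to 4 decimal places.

0.6267

The Dirichlet prior is conjugate to the Multinomial likelihood: each posterior αⱼ = prior αⱼ + observed count nⱼ.
Posterior concentration: (8.7, 42.3, 11.9, 4.6), total = 67.5.
P(next = 2 | data) = α_{2}/Σα = 0.6267.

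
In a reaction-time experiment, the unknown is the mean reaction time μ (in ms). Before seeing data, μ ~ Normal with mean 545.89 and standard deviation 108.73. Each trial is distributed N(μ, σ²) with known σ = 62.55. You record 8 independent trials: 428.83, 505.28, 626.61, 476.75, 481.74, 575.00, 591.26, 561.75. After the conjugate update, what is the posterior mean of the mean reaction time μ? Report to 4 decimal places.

For Normal data with known variance σ², a Normal(μ₀, σ₀²) prior on μ is conjugate. Posterior precision = 1/σ₀² + n/σ²; posterior mean is the precision-weighted average of μ₀ and x̄.
Σxᵢ = 428.83 + 505.28 + 626.61 + 476.75 + 481.74 + 575.00 + 591.26 + 561.75 = 4247.22, so n·x̄ = 4247.22.
σ₀² = 108.73² = 11822.2129, σ² = 62.55² = 3912.5025; σ² + n·σ₀² = 3912.5025 + 8·11822.2129 = 98490.2057.
Posterior mean = (μ₀/σ₀² + n·x̄/σ²)/(1/σ₀² + n/σ²) = (σ²·μ₀ + σ₀²·n·x̄)/(σ² + n·σ₀²) = (3912.5025·545.89 + 11822.2129·4247.22)/98490.2057 = 52347335.062863/98490.2057 = 531.4979.

531.4979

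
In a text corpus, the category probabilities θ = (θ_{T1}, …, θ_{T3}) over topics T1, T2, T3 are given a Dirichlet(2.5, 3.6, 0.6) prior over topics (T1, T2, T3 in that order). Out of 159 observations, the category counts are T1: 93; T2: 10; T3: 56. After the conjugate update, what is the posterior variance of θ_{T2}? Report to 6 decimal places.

The Dirichlet prior is conjugate to the Multinomial likelihood: each posterior αⱼ = prior αⱼ + observed count nⱼ.
Posterior concentration: (95.5, 13.6, 56.6), total = 165.7.
Var[θ_j] = α_j(Σα−α_j)/((Σα)²(Σα+1)) = 13.6·152.1/(165.7²·166.7) = 0.000452.

0.000452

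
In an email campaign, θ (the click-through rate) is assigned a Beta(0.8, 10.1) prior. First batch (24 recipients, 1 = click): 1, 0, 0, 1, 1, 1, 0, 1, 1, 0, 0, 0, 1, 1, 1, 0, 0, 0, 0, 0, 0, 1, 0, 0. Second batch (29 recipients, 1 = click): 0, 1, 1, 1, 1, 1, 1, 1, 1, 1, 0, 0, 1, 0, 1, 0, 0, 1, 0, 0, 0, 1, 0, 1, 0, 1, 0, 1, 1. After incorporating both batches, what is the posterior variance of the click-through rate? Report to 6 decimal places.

0.003787

The Beta prior is conjugate to a Binomial/Bernoulli likelihood; the update adds successes to α and failures to β.
After batch 1: Beta(0.8+10, 10.1+14) = Beta(10.8, 24.1).
After batch 2: Beta(10.8+17, 24.1+12) = Beta(27.8, 36.1).
Var = αβ/((α+β)²(α+β+1)) = 27.8·36.1/(63.9²·64.9) = 0.003787.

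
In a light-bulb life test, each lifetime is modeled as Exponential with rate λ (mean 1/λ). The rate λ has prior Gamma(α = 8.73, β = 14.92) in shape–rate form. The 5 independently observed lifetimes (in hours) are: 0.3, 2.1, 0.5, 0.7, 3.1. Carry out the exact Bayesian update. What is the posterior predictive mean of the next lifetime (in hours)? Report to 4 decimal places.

With a Gamma(shape α, rate β) prior on the exponential rate λ, the posterior after n observations with total T = Σxᵢ is Gamma(α+n, β+T).
Sum of observations T = 6.7 hours; n = 5.
Posterior: Gamma(8.73+5, 14.92+6.7) = Gamma(13.73, 21.62).
The predictive distribution for the next observation is Lomax; its mean is β/(α−1) = 21.62/12.73 = 1.6984.

1.6984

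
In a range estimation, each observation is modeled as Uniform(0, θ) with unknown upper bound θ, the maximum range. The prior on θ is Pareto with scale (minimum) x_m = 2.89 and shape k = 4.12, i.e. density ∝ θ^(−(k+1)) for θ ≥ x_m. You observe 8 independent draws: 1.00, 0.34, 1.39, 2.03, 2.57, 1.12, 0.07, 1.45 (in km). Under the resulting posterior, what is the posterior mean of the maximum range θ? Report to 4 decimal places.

A Pareto(scale x_m, shape k) prior on the upper bound θ of Uniform(0, θ) is conjugate: posterior is Pareto(max(x_m, max xᵢ), k + n).
Sample maximum = 2.57; prior scale x_m = 2.89 → posterior scale = max = 2.89.
Posterior shape = 4.12 + 8 = 12.12.
E[θ|data] = k·x_m/(k−1) = 12.12·2.89/11.12 = 3.1499.

3.1499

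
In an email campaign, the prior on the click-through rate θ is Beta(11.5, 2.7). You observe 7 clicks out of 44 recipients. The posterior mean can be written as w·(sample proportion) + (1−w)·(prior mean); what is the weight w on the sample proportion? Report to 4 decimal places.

0.7560

The Beta prior is conjugate to a Binomial/Bernoulli likelihood; the update adds successes to α and failures to β.
Posterior mean = (α₀+k)/(α₀+β₀+n) = [n/(α₀+β₀+n)]·(k/n) + [(α₀+β₀)/(α₀+β₀+n)]·α₀/(α₀+β₀), so only n and the prior enter the weight.
The weight on the data is w = n/(α₀+β₀+n) = 44/(11.5+2.7+44) = 44/58.2 = 0.7560.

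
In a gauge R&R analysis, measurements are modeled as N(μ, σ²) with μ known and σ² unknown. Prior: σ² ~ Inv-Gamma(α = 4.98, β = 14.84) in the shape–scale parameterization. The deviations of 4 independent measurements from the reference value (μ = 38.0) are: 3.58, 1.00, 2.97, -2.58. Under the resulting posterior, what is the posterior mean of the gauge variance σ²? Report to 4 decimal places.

4.9309

With known mean μ and an Inverse-Gamma(α, β) prior on σ², the Normal likelihood is conjugate: posterior is Inv-Gamma(α + n/2, β + Σ(xᵢ−μ)²/2).
Σ(xᵢ−μ)² = (3.58)² + (1.00)² + (2.97)² + (-2.58)² = 29.2937.
Posterior: Inv-Gamma(4.98 + 4/2, 14.84 + 29.2937/2) = Inv-Gamma(6.98, 29.48685).
E[σ²|data] = β/(α−1) = 29.48685/5.98 = 4.9309.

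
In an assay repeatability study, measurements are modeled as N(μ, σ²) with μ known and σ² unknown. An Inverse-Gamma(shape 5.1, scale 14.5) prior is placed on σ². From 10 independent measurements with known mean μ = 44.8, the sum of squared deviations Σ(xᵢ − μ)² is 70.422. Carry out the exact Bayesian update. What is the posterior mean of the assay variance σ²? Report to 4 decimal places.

5.4627

With known mean μ and an Inverse-Gamma(α, β) prior on σ², the Normal likelihood is conjugate: posterior is Inv-Gamma(α + n/2, β + Σ(xᵢ−μ)²/2).
Posterior: Inv-Gamma(5.1 + 10/2, 14.5 + 70.422/2) = Inv-Gamma(10.10, 49.7110).
E[σ²|data] = β/(α−1) = 49.7110/9.10 = 5.4627.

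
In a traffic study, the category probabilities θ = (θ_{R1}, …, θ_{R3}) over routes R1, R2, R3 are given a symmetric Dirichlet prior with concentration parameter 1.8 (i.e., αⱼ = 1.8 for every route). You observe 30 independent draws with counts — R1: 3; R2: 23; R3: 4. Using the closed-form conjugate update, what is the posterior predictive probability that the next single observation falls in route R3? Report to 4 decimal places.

0.1638

The Dirichlet prior is conjugate to the Multinomial likelihood: each posterior αⱼ = prior αⱼ + observed count nⱼ.
Posterior concentration: (4.8, 24.8, 5.8), total = 35.4.
P(next = R3 | data) = α_{R3}/Σα = 0.1638.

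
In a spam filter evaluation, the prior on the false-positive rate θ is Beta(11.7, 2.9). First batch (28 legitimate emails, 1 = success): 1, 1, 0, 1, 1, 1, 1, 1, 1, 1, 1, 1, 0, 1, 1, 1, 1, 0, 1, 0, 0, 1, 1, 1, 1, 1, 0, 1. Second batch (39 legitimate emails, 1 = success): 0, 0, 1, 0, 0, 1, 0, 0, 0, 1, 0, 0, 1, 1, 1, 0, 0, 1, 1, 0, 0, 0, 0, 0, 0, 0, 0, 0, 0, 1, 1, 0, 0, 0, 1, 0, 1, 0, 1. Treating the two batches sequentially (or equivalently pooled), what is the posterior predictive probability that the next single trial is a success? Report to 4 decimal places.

0.5723

The Beta prior is conjugate to a Binomial/Bernoulli likelihood; the update adds successes to α and failures to β.
After batch 1: Beta(11.7+22, 2.9+6) = Beta(33.7, 8.9).
After batch 2: Beta(33.7+13, 8.9+26) = Beta(46.7, 34.9).
For a single future Bernoulli trial, P(success | data) = α/(α+β) = 0.5723.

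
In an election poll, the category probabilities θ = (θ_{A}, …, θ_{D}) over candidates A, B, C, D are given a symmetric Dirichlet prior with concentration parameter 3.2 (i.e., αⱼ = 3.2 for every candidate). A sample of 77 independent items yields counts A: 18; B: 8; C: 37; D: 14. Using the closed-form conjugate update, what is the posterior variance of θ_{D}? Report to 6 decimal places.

The Dirichlet prior is conjugate to the Multinomial likelihood: each posterior αⱼ = prior αⱼ + observed count nⱼ.
Posterior concentration: (21.2, 11.2, 40.2, 17.2), total = 89.8.
Var[θ_j] = α_j(Σα−α_j)/((Σα)²(Σα+1)) = 17.2·72.6/(89.8²·90.8) = 0.001705.

0.001705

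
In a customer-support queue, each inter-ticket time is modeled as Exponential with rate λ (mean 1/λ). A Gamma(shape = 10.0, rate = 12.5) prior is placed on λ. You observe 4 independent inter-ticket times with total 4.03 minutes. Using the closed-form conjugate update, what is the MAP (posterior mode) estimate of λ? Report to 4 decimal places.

With a Gamma(shape α, rate β) prior on the exponential rate λ, the posterior after n observations with total T = Σxᵢ is Gamma(α+n, β+T).
Posterior: Gamma(10.0+4, 12.5+4.03) = Gamma(14.0, 16.53).
Mode = (α−1)/β = 0.7864.

0.7864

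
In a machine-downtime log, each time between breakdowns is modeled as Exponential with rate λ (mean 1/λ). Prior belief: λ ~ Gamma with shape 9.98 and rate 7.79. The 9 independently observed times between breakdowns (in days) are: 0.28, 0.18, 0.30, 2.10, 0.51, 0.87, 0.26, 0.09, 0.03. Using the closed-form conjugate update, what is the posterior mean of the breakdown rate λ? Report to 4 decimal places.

With a Gamma(shape α, rate β) prior on the exponential rate λ, the posterior after n observations with total T = Σxᵢ is Gamma(α+n, β+T).
Sum of observations T = 4.62 days; n = 9.
Posterior: Gamma(9.98+9, 7.79+4.62) = Gamma(18.98, 12.41).
Posterior mean of λ = α/β = 18.98/12.41 = 1.5294.

1.5294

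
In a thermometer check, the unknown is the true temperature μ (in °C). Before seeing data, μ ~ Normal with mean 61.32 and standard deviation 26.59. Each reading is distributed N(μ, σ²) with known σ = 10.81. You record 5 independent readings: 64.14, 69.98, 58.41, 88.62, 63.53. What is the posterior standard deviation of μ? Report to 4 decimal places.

For Normal data with known variance σ², a Normal(μ₀, σ₀²) prior on μ is conjugate. Posterior precision = 1/σ₀² + n/σ²; posterior mean is the precision-weighted average of μ₀ and x̄.
σ₀² = 26.59² = 707.0281, σ² = 10.81² = 116.8561; σ² + n·σ₀² = 116.8561 + 5·707.0281 = 3651.9966.
Posterior precision = 1/σ₀² + n/σ² = 1/707.0281 + 5/116.8561 = (σ² + n·σ₀²)/(σ₀²σ²) = 3651.9966/(707.0281·116.8561); posterior variance σₙ² = σ₀²σ²/(σ² + n·σ₀²) = 707.0281·116.8561/3651.9966 = 22.623391.
Posterior SD = √σₙ² = √(707.0281·116.8561/3651.9966) = 4.7564.

4.7564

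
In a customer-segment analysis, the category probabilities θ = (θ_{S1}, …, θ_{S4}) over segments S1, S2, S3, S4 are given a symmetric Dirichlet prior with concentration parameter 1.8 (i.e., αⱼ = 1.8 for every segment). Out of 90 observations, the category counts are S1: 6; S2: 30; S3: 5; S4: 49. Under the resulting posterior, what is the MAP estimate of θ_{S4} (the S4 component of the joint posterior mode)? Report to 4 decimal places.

0.5343

The Dirichlet prior is conjugate to the Multinomial likelihood: each posterior αⱼ = prior αⱼ + observed count nⱼ.
Posterior concentration: (7.8, 31.8, 6.8, 50.8), total = 97.2.
Joint mode component: (α_{S4}−1)/(Σα−K) = 49.8/93.2 = 0.5343.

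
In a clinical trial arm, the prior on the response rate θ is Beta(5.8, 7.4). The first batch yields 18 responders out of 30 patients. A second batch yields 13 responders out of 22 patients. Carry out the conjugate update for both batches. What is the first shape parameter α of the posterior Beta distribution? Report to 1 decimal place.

The Beta prior is conjugate to a Binomial/Bernoulli likelihood; the update adds successes to α and failures to β.
After batch 1: Beta(5.8+18, 7.4+12) = Beta(23.8, 19.4).
After batch 2: Beta(23.8+13, 19.4+9) = Beta(36.8, 28.4).
Posterior α = 36.8.

36.8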